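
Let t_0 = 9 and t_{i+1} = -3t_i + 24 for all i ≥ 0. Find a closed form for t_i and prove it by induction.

Claim: t_i = 3·(-3)^i + 6.

Base case: t_0 = 9, and 3·(-3)^0 + 6 = 3 + 6 = 9.
Assume t_k = 3·(-3)^k + 6 for some k ≥ 0.
Then t_{k+1} = -3t_k + 24 = -3·(3·(-3)^k + 6) + 24 = -9·(-3)^k − 18 + 24 = 3·(-3)^{k+1} + 6.
By induction, t_i = 3·(-3)^i + 6 for all i ≥ 0.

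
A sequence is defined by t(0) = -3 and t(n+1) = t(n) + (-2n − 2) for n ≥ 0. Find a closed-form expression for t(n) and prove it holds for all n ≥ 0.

Claim: t(n) = -n^2 − n − 3.

Base case: t(0) = -3, and -0^2 − 0 − 3 = -3.
Assume t(k) = -k^2 − k − 3.
Then t(k+1) = t(k) + (-2k − 2) = (-k^2 − k − 3) + (-2k − 2) = -k^2 − 3k − 5,
and -(k+1)^2 − (k+1) − 3 = -k^2 − 3k − 5.
Hence t(n) = -n^2 − n − 3 for every n ≥ 0, by induction.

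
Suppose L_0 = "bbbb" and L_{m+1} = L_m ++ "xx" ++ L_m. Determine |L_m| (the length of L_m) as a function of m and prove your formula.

Claim: |L_m| = 6·2^m − 2.

Base case: |L_0| = 4, and 6·2^0 − 2 = 4.
Assume |L_k| = 6·2^k − 2.
Then |L_{k+1}| = |L_k| + 2 + |L_k| = 2|L_k| + 2 = 2(6·2^k − 2) + 2 = 6·2^{k+1} − 4 + 2 = 6·2^{k+1} − 2.
So the formula holds for k+1, and by induction |L_m| = 6·2^m − 2 for all m ≥ 0.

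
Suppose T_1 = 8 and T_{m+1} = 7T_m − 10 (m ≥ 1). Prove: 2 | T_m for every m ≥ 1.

Base case: T_1 = 8 = 2·4, so 2 | T_1.
Assume 2 | T_r, so T_r = 2t for some integer t.
Then T_{r+1} = 7T_r − 10 = 7·(2t) − 10 = 2(7t − 5), so 2 | T_{r+1}.
By induction, 2 | T_m for all m ≥ 1.

2 | T_m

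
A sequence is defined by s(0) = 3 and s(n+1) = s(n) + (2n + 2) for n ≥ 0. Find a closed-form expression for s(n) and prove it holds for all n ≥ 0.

Claim: s(n) = n^2 + n + 3.

Base case: s(0) = 3, and 0^2 + 0 + 3 = 3.
Assume s(k) = k^2 + k + 3.
Then s(k+1) = s(k) + (2k + 2) = (k^2 + k + 3) + (2k + 2) = k^2 + 3k + 5,
and (k+1)^2 + (k+1) + 3 = k^2 + 3k + 5.
Hence s(n) = n^2 + n + 3 for every n ≥ 0, by induction.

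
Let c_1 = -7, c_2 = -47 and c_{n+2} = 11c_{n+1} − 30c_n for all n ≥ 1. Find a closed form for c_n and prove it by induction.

Claim: c_n = 5^n − 2·6^n.

Base cases: c_1 = -7 and 5^1 − 2·6^1 = -7; c_2 = -47 and 5^2 − 2·6^2 = -47.
Assume c_j = 5^j − 2·6^j for all 1 ≤ j ≤ r, where r ≥ 2.
Then c_{r+1} = 11c_r − 30c_{r−1} = 11·(5^r − 2·6^r) − 30·(5^{r−1} − 2·6^{r−1}) = (11·5 − 30)5^{r−1} − 2·(11·6 − 30)6^{r−1} = 25·5^{r−1} − 72·6^{r−1} = 5^{r+1} − 2·6^{r+1}.
This completes the inductive step, so c_n = 5^n − 2·6^n for all n ≥ 1.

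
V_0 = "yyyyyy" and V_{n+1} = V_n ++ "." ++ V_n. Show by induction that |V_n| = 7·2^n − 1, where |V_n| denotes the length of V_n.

Base case: |V_0| = 6, and 7·2^0 − 1 = 6.
Assume |V_r| = 7·2^r − 1.
Then |V_{r+1}| = |V_r| + 1 + |V_r| = 2|V_r| + 1 = 2(7·2^r − 1) + 1 = 7·2^{r+1} − 2 + 1 = 7·2^{r+1} − 1.
By induction, |V_n| = 7·2^n − 1 for all n ≥ 0.

|V_n| = 7·2^n − 1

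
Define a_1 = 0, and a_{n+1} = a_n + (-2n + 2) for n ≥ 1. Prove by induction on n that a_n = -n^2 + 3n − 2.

Base case: a_1 = 0, and -1^2 + 3·1 − 2 = 0.
Assume a_k = -k^2 + 3k − 2.
Then a_{k+1} = a_k + (-2k + 2) = (-k^2 + 3k − 2) + (-2k + 2) = -k^2 + k,
and -(k+1)^2 + 3·(k+1) − 2 = -k^2 + k.
Hence a_n = -n^2 + 3n − 2 for every n ≥ 1, by induction.

a_n = -n^2 + 3n − 2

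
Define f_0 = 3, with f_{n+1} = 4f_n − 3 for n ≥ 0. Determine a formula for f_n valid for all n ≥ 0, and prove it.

Claim: f_n = 2·4^n + 1.

Base case: f_0 = 3, and 2·4^0 + 1 = 2 + 1 = 3.
Assume f_k = 2·4^k + 1 for some k ≥ 0.
Then f_{k+1} = 4f_k − 3 = 4·(2·4^k + 1) − 3 = 8·4^k + 4 − 3 = 2·4^{k+1} + 1.
Hence f_n = 2·4^n + 1 for every n ≥ 0, by induction.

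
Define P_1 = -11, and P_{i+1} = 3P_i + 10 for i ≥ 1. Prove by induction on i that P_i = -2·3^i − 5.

Base case: P_1 = -11, and -2·3^1 − 5 = -6 − 5 = -11.
Assume P_r = -2·3^r − 5 for some r ≥ 1.
Then P_{r+1} = 3P_r + 10 = 3·(-2·3^r − 5) + 10 = -6·3^r − 15 + 10 = -2·3^{r+1} − 5.
This completes the inductive step, so P_i = -2·3^i − 5 for all i ≥ 1.

P_i = -2·3^i − 5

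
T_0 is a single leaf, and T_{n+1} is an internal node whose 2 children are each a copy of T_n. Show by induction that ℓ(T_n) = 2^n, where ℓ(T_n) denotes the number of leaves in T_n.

Base case: ℓ(T_0) = 1, and 2^0 = 1.
Assume ℓ(T_m) = 2^m.
Then ℓ(T_{m+1}) = 2·ℓ(T_m) = 2·2^m = 2^{m+1}.
Hence ℓ(T_n) = 2^n for every n ≥ 0, by induction.

ℓ(T_n) = 2^n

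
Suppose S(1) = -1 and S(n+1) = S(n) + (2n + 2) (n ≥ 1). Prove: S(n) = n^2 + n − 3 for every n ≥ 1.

Base case: S(1) = -1, and 1^2 + 1 − 3 = -1.
Assume S(k) = k^2 + k − 3.
Then S(k+1) = S(k) + (2k + 2) = (k^2 + k − 3) + (2k + 2) = k^2 + 3k − 1,
and (k+1)^2 + (k+1) − 3 = k^2 + 3k − 1.
Hence S(n) = n^2 + n − 3 for every n ≥ 1, by induction.

S(n) = n^2 + n − 3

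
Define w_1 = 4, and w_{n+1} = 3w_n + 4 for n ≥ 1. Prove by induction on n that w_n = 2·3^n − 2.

Base case: w_1 = 4, and 2·3^1 − 2 = 6 − 2 = 4.
Assume w_r = 2·3^r − 2 for some r ≥ 1.
Then w_{r+1} = 3w_r + 4 = 3·(2·3^r − 2) + 4 = 6·3^r − 6 + 4 = 2·3^{r+1} − 2.
So the formula holds for r+1, and by induction w_n = 2·3^n − 2 for all n ≥ 1.

w_n = 2·3^n − 2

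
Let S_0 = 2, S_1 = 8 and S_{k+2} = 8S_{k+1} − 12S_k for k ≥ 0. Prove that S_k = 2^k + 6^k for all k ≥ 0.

Base cases: S_0 = 2 and 2^0 + 6^0 = 2; S_1 = 8 and 2^1 + 6^1 = 8.
Assume S_j = 2^j + 6^j for all 0 ≤ j ≤ m, where m ≥ 1.
Then S_{m+1} = 8S_m − 12S_{m−1} = 8·(2^m + 6^m) − 12·(2^{m−1} + 6^{m−1}) = (8·2 − 12)2^{m−1} + (8·6 − 12)6^{m−1} = 4·2^{m−1} + 36·6^{m−1} = 2^{m+1} + 6^{m+1}.
So the formula holds for m+1, and by strong induction S_k = 2^k + 6^k for all k ≥ 0.

S_k = 2^k + 6^k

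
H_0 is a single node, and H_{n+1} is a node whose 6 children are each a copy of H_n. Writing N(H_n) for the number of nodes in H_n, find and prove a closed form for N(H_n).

Claim: N(H_n) = (6^{n+1} − 1)/5.

Base case: N(H_0) = 1, and (6^{0+1} − 1)/5 = 1.
Assume N(H_m) = (6^{m+1} − 1)/5.
Then N(H_{m+1}) = 1 + 6N(H_m) = 1 + 6·(6^{m+1} − 1)/5 = 1 + (6^{m+2} − 6)/5 = (5 + 6^{m+2} − 6)/5 = (6^{m+2} − 1)/5.
By induction, N(H_n) = (6^{n+1} − 1)/5 for all n ≥ 0.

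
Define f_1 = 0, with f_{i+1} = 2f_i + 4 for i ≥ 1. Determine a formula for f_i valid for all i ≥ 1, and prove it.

Claim: f_i = 2^{i+1} − 4.

Base case: f_1 = 0, and 2^{1+1} − 4 = 4 − 4 = 0.
Assume f_r = 2^{r+1} − 4 for some r ≥ 1.
Then f_{r+1} = 2f_r + 4 = 2·(2^{r+1} − 4) + 4 = 2^{r+2} − 8 + 4 = 2^{r+2} − 4.
Hence f_i = 2^{i+1} − 4 for every i ≥ 1, by induction.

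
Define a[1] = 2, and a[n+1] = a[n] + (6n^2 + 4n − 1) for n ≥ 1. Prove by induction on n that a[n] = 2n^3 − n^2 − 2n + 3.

Base case: a[1] = 2, and 2·1^3 − 1^2 − 2·1 + 3 = 2.
Assume a[m] = 2m^3 − m^2 − 2m + 3.
Then a[m+1] = a[m] + (6m^2 + 4m − 1) = (2m^3 − m^2 − 2m + 3) + (6m^2 + 4m − 1) = 2m^3 + 5m^2 + 2m + 2,
and 2·(m+1)^3 − (m+1)^2 − 2·(m+1) + 3 = 2m^3 + 5m^2 + 2m + 2.
This completes the inductive step, so a[n] = 2n^3 − n^2 − 2n + 3 for all n ≥ 1.

a[n] = 2n^3 − n^2 − 2n + 3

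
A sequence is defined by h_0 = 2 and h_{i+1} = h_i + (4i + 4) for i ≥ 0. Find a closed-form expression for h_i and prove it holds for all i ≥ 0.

Claim: h_i = 2i^2 + 2i + 2.

Base case: h_0 = 2, and 2·0^2 + 2·0 + 2 = 2.
Assume h_j = 2j^2 + 2j + 2.
Then h_{j+1} = h_j + (4j + 4) = (2j^2 + 2j + 2) + (4j + 4) = 2j^2 + 6j + 6,
and 2·(j+1)^2 + 2·(j+1) + 2 = 2j^2 + 6j + 6.
This completes the inductive step, so h_i = 2i^2 + 2i + 2 for all i ≥ 0.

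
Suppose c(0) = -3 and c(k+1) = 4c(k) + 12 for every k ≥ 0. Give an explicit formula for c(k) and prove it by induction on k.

Claim: c(k) = 4^k − 4.

Base case: c(0) = -3, and 4^0 − 4 = 1 − 4 = -3.
Assume c(r) = 4^r − 4 for some r ≥ 0.
Then c(r+1) = 4c(r) + 12 = 4·(4^r − 4) + 12 = 4^{r+1} − 16 + 12 = 4^{r+1} − 4.
Hence c(k) = 4^k − 4 for every k ≥ 0, by induction.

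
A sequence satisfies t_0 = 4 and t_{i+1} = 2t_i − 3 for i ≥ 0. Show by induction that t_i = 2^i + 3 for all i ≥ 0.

Base case: t_0 = 4, and 2^0 + 3 = 1 + 3 = 4.
Assume t_j = 2^j + 3 for some j ≥ 0.
Then t_{j+1} = 2t_j − 3 = 2·(2^j + 3) − 3 = 2^{j+1} + 6 − 3 = 2^{j+1} + 3.
This completes the inductive step, so t_i = 2^i + 3 for all i ≥ 0.

t_i = 2^i + 3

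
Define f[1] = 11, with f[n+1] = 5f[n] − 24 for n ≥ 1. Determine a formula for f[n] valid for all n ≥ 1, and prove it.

Claim: f[n] = 5^n + 6.

Base case: f[1] = 11, and 5^1 + 6 = 5 + 6 = 11.
Assume f[r] = 5^r + 6 for some r ≥ 1.
Then f[r+1] = 5f[r] − 24 = 5·(5^r + 6) − 24 = 5^{r+1} + 30 − 24 = 5^{r+1} + 6.
So the formula holds for r+1, and by induction f[n] = 5^n + 6 for all n ≥ 1.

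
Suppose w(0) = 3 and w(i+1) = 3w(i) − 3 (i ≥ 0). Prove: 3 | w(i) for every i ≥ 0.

Base case: w(0) = 3 = 3·1, so 3 | w(0).
Assume 3 | w(k), so w(k) = 3t for some integer t.
Then w(k+1) = 3w(k) − 3 = 3·(3t) − 3 = 3(3t − 1), so 3 | w(k+1).
Hence 3 | w(i) for every i ≥ 0, by induction.

3 | w(i)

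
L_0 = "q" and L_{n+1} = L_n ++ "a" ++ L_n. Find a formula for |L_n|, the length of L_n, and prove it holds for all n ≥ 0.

Claim: |L_n| = 2^{n+1} − 1.

Base case: |L_0| = 1, and 2^{0+1} − 1 = 1.
Assume |L_m| = 2^{m+1} − 1.
Then |L_{m+1}| = |L_m| + 1 + |L_m| = 2|L_m| + 1 = 2(2^{m+1} − 1) + 1 = 2^{m+2} − 2 + 1 = 2^{m+2} − 1.
Hence |L_n| = 2^{n+1} − 1 for every n ≥ 0, by induction.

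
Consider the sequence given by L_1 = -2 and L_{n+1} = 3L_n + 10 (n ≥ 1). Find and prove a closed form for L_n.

Claim: L_n = 3^n − 5.

Base case: L_1 = -2, and 3^1 − 5 = 3 − 5 = -2.
Assume L_j = 3^j − 5 for some j ≥ 1.
Then L_{j+1} = 3L_j + 10 = 3·(3^j − 5) + 10 = 3^{j+1} − 15 + 10 = 3^{j+1} − 5.
This completes the inductive step, so L_n = 3^n − 5 for all n ≥ 1.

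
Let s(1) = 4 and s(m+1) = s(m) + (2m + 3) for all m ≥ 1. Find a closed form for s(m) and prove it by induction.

Claim: s(m) = m^2 + 2m + 1.

Base case: s(1) = 4, and 1^2 + 2·1 + 1 = 4.
Assume s(k) = k^2 + 2k + 1.
Then s(k+1) = s(k) + (2k + 3) = (k^2 + 2k + 1) + (2k + 3) = k^2 + 4k + 4,
and (k+1)^2 + 2·(k+1) + 1 = k^2 + 4k + 4.
By induction, s(m) = m^2 + 2m + 1 for all m ≥ 1.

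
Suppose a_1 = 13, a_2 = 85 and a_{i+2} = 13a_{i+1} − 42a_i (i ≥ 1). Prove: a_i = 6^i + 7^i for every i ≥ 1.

Base cases: a_1 = 13 and 6^1 + 7^1 = 13; a_2 = 85 and 6^2 + 7^2 = 85.
Assume a_j = 6^j + 7^j for all 1 ≤ j ≤ r, where r ≥ 2.
Then a_{r+1} = 13a_r − 42a_{r−1} = 13·(6^r + 7^r) − 42·(6^{r−1} + 7^{r−1}) = (13·6 − 42)6^{r−1} + (13·7 − 42)7^{r−1} = 36·6^{r−1} + 49·7^{r−1} = 6^{r+1} + 7^{r+1}.
Hence a_i = 6^i + 7^i for every i ≥ 1, by strong induction.

a_i = 6^i + 7^i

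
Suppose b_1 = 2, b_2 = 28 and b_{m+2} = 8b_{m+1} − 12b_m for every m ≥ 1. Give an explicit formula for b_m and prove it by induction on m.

Claim: b_m = 6^m − 2·2^m.

Base cases: b_1 = 2 and 6^1 − 2·2^1 = 2; b_2 = 28 and 6^2 − 2·2^2 = 28.
Assume b_j = 6^j − 2·2^j for all 1 ≤ j ≤ k, where k ≥ 2.
Then b_{k+1} = 8b_k − 12b_{k−1} = 8·(6^k − 2·2^k) − 12·(6^{k−1} − 2·2^{k−1}) = (8·6 − 12)6^{k−1} − 2·(8·2 − 12)2^{k−1} = 36·6^{k−1} − 8·2^{k−1} = 6^{k+1} − 2·2^{k+1}.
So the formula holds for k+1, and by strong induction b_m = 6^m − 2·2^m for all m ≥ 1.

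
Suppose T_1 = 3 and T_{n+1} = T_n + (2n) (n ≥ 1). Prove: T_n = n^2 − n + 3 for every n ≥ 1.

Base case: T_1 = 3, and 1^2 − 1 + 3 = 3.
Assume T_r = r^2 − r + 3.
Then T_{r+1} = T_r + (2r) = (r^2 − r + 3) + (2r) = r^2 + r + 3,
and (r+1)^2 − (r+1) + 3 = r^2 + r + 3.
By induction, T_n = n^2 − n + 3 for all n ≥ 1.

T_n = n^2 − n + 3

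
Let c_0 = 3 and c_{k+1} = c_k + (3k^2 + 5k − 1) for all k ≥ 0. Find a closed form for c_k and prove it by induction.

Claim: c_k = k^3 + k^2 − 3k + 3.

Base case: c_0 = 3, and 0^3 + 0^2 − 3·0 + 3 = 3.
Assume c_m = m^3 + m^2 − 3m + 3.
Then c_{m+1} = c_m + (3m^2 + 5m − 1) = (m^3 + m^2 − 3m + 3) + (3m^2 + 5m − 1) = m^3 + 4m^2 + 2m + 2,
and (m+1)^3 + (m+1)^2 − 3·(m+1) + 3 = m^3 + 4m^2 + 2m + 2.
By induction, c_k = k^3 + k^2 − 3k + 3 for all k ≥ 0.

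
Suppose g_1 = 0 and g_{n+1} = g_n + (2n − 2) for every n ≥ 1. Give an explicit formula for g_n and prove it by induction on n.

Claim: g_n = n^2 − 3n + 2.

Base case: g_1 = 0, and 1^2 − 3·1 + 2 = 0.
Assume g_j = j^2 − 3j + 2.
Then g_{j+1} = g_j + (2j − 2) = (j^2 − 3j + 2) + (2j − 2) = j^2 − j,
and (j+1)^2 − 3·(j+1) + 2 = j^2 − j.
By induction, g_n = n^2 − 3n + 2 for all n ≥ 1.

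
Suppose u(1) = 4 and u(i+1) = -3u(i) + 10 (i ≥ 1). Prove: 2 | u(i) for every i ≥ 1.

Base case: u(1) = 4 = 2·2, so 2 | u(1).
Assume 2 | u(r), so u(r) = 2t for some integer t.
Then u(r+1) = -3u(r) + 10 = -3·(2t) + 10 = 2(-3t + 5), so 2 | u(r+1).
So the property holds for r+1, and by induction 2 | u(i) for all i ≥ 1.

2 | u(i)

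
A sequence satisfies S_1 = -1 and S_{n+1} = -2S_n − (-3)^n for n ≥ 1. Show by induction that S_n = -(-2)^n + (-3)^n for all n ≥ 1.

Base case: S_1 = -1, and -(-2)^1 + (-3)^1 = 2 − 3 = -1.
Assume S_k = -(-2)^k + (-3)^k for some k ≥ 1.
Then S_{k+1} = -2S_k − (-3)^k = -2·(-(-2)^k + (-3)^k) − (-3)^k = -(-2)^{k+1} − 2·(-3)^k − (-3)^k = -(-2)^{k+1} − 3·(-3)^k = -(-2)^{k+1} + (-3)^{k+1}.
So the formula holds for k+1, and by induction S_n = -(-2)^n + (-3)^n for all n ≥ 1.

S_n = -(-2)^n + (-3)^n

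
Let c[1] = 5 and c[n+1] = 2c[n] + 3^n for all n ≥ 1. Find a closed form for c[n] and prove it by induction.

Claim: c[n] = 2^n + 3^n.

Base case: c[1] = 5, and 2^1 + 3^1 = 2 + 3 = 5.
Assume c[k] = 2^k + 3^k for some k ≥ 1.
Then c[k+1] = 2c[k] + 3^k = 2·(2^k + 3^k) + 3^k = 2^{k+1} + 2·3^k + 3^k = 2^{k+1} + 3·3^k = 2^{k+1} + 3^{k+1}.
So the formula holds for k+1, and by induction c[n] = 2^n + 3^n for all n ≥ 1.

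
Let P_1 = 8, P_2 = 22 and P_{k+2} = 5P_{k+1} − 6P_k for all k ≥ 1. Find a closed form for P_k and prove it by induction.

Claim: P_k = 2^k + 2·3^k.

Base cases: P_1 = 8 and 2^1 + 2·3^1 = 8; P_2 = 22 and 2^2 + 2·3^2 = 22.
Assume P_i = 2^i + 2·3^i for all 1 ≤ i ≤ j, where j ≥ 2.
Then P_{j+1} = 5P_j − 6P_{j−1} = 5·(2^j + 2·3^j) − 6·(2^{j−1} + 2·3^{j−1}) = (5·2 − 6)2^{j−1} + 2·(5·3 − 6)3^{j−1} = 4·2^{j−1} + 18·3^{j−1} = 2^{j+1} + 2·3^{j+1}.
By strong induction, P_k = 2^k + 2·3^k for all k ≥ 1.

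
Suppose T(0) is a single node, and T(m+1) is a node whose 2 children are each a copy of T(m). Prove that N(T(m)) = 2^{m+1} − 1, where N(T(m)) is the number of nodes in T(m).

Base case: N(T(0)) = 1, and 2^{0+1} − 1 = 1.
Assume N(T(j)) = 2^{j+1} − 1.
Then N(T(j+1)) = 1 + 2N(T(j)) = 1 + 2(2^{j+1} − 1) = 2^{j+2} − 2 + 1 = 2^{j+2} − 1.
This completes the inductive step, so N(T(m)) = 2^{m+1} − 1 for all m ≥ 0.

N(T(m)) = 2^{m+1} − 1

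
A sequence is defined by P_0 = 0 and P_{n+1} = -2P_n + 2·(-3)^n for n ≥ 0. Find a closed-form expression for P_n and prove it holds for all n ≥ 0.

Claim: P_n = 2·(-2)^n − 2·(-3)^n.

Base case: P_0 = 0, and 2·(-2)^0 − 2·(-3)^0 = 2 − 2 = 0.
Assume P_r = 2·(-2)^r − 2·(-3)^r for some r ≥ 0.
Then P_{r+1} = -2P_r + 2·(-3)^r = -2·(2·(-2)^r − 2·(-3)^r) + 2·(-3)^r = 2·(-2)^{r+1} + 4·(-3)^r + 2·(-3)^r = 2·(-2)^{r+1} + 6·(-3)^r = 2·(-2)^{r+1} − 2·(-3)^{r+1}.
Hence P_n = 2·(-2)^n − 2·(-3)^n for every n ≥ 0, by induction.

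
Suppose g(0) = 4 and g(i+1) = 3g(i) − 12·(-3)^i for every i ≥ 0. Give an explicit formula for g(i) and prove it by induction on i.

Claim: g(i) = 2·3^i + 2·(-3)^i.

Base case: g(0) = 4, and 2·3^0 + 2·(-3)^0 = 2 + 2 = 4.
Assume g(j) = 2·3^j + 2·(-3)^j for some j ≥ 0.
Then g(j+1) = 3g(j) − 12·(-3)^j = 3·(2·3^j + 2·(-3)^j) − 12·(-3)^j = 2·3^{j+1} + 6·(-3)^j − 12·(-3)^j = 2·3^{j+1} − 6·(-3)^j = 2·3^{j+1} + 2·(-3)^{j+1}.
This completes the inductive step, so g(i) = 2·3^i + 2·(-3)^i for all i ≥ 0.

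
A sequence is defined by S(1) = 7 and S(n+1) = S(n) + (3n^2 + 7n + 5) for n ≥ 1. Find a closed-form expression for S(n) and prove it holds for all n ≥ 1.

Claim: S(n) = n^3 + 2n^2 + 2n + 2.

Base case: S(1) = 7, and 1^3 + 2·1^2 + 2·1 + 2 = 7.
Assume S(m) = m^3 + 2m^2 + 2m + 2.
Then S(m+1) = S(m) + (3m^2 + 7m + 5) = (m^3 + 2m^2 + 2m + 2) + (3m^2 + 7m + 5) = m^3 + 5m^2 + 9m + 7,
and (m+1)^3 + 2·(m+1)^2 + 2·(m+1) + 2 = m^3 + 5m^2 + 9m + 7.
Hence S(n) = n^3 + 2n^2 + 2n + 2 for every n ≥ 1, by induction.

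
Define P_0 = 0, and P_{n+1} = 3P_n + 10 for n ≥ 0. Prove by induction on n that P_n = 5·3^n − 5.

Base case: P_0 = 0, and 5·3^0 − 5 = 5 − 5 = 0.
Assume P_m = 5·3^m − 5 for some m ≥ 0.
Then P_{m+1} = 3P_m + 10 = 3·(5·3^m − 5) + 10 = 15·3^m − 15 + 10 = 5·3^{m+1} − 5.
Hence P_n = 5·3^n − 5 for every n ≥ 0, by induction.

P_n = 5·3^n − 5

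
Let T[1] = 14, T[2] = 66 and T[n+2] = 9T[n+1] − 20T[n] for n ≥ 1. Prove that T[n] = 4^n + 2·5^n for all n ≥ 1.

Base cases: T[1] = 14 and 4^1 + 2·5^1 = 14; T[2] = 66 and 4^2 + 2·5^2 = 66.
Assume T[j] = 4^j + 2·5^j for all 1 ≤ j ≤ m, where m ≥ 2.
Then T[m+1] = 9T[m] − 20T[m−1] = 9·(4^m + 2·5^m) − 20·(4^{m−1} + 2·5^{m−1}) = (9·4 − 20)4^{m−1} + 2·(9·5 − 20)5^{m−1} = 16·4^{m−1} + 50·5^{m−1} = 4^{m+1} + 2·5^{m+1}.
This completes the inductive step, so T[n] = 4^n + 2·5^n for all n ≥ 1.

T[n] = 4^n + 2·5^n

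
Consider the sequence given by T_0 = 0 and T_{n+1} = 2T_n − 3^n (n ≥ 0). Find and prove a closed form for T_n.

Claim: T_n = 2^n − 3^n.

Base case: T_0 = 0, and 2^0 − 3^0 = 1 − 1 = 0.
Assume T_m = 2^m − 3^m for some m ≥ 0.
Then T_{m+1} = 2T_m − 3^m = 2·(2^m − 3^m) − 3^m = 2^{m+1} − 2·3^m − 3^m = 2^{m+1} − 3·3^m = 2^{m+1} − 3^{m+1}.
By induction, T_n = 2^n − 3^n for all n ≥ 0.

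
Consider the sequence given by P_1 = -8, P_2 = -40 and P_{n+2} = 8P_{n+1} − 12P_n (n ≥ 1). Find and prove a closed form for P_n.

Claim: P_n = -6^n − 2^n.

Base cases: P_1 = -8 and -6^1 − 2^1 = -8; P_2 = -40 and -6^2 − 2^2 = -40.
Assume P_j = -6^j − 2^j for all 1 ≤ j ≤ m, where m ≥ 2.
Then P_{m+1} = 8P_m − 12P_{m−1} = 8·(-6^m − 2^m) − 12·(-6^{m−1} − 2^{m−1}) = -(8·6 − 12)6^{m−1} − (8·2 − 12)2^{m−1} = -36·6^{m−1} − 4·2^{m−1} = -6^{m+1} − 2^{m+1}.
Hence P_n = -6^n − 2^n for every n ≥ 1, by strong induction.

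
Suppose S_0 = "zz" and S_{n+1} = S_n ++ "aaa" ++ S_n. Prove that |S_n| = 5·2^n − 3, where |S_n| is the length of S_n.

Base case: |S_0| = 2, and 5·2^0 − 3 = 2.
Assume |S_j| = 5·2^j − 3.
Then |S_{j+1}| = |S_j| + 3 + |S_j| = 2|S_j| + 3 = 2(5·2^j − 3) + 3 = 5·2^{j+1} − 6 + 3 = 5·2^{j+1} − 3.
So the formula holds for j+1, and by induction |S_n| = 5·2^n − 3 for all n ≥ 0.

|S_n| = 5·2^n − 3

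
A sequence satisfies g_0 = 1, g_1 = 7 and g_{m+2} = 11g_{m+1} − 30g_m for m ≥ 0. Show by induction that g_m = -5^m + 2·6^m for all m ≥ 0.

Base cases: g_0 = 1 and -5^0 + 2·6^0 = 1; g_1 = 7 and -5^1 + 2·6^1 = 7.
Assume g_j = -5^j + 2·6^j for all 0 ≤ j ≤ k, where k ≥ 1.
Then g_{k+1} = 11g_k − 30g_{k−1} = 11·(-5^k + 2·6^k) − 30·(-5^{k−1} + 2·6^{k−1}) = -(11·5 − 30)5^{k−1} + 2·(11·6 − 30)6^{k−1} = -25·5^{k−1} + 72·6^{k−1} = -5^{k+1} + 2·6^{k+1}.
This completes the inductive step, so g_m = -5^m + 2·6^m for all m ≥ 0.

g_m = -5^m + 2·6^m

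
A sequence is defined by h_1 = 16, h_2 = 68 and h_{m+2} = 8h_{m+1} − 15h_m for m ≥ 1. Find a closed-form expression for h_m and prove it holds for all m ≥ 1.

Claim: h_m = 2·5^m + 2·3^m.

Base cases: h_1 = 16 and 2·5^1 + 2·3^1 = 16; h_2 = 68 and 2·5^2 + 2·3^2 = 68.
Assume h_j = 2·5^j + 2·3^j for all 1 ≤ j ≤ r, where r ≥ 2.
Then h_{r+1} = 8h_r − 15h_{r−1} = 8·(2·5^r + 2·3^r) − 15·(2·5^{r−1} + 2·3^{r−1}) = 2·(8·5 − 15)5^{r−1} + 2·(8·3 − 15)3^{r−1} = 50·5^{r−1} + 18·3^{r−1} = 2·5^{r+1} + 2·3^{r+1}.
Hence h_m = 2·5^m + 2·3^m for every m ≥ 1, by strong induction.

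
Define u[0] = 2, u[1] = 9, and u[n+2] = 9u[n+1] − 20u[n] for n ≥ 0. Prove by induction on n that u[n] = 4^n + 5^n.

Base cases: u[0] = 2 and 4^0 + 5^0 = 2; u[1] = 9 and 4^1 + 5^1 = 9.
Assume u[j] = 4^j + 5^j for all 0 ≤ j ≤ m, where m ≥ 1.
Then u[m+1] = 9u[m] − 20u[m−1] = 9·(4^m + 5^m) − 20·(4^{m−1} + 5^{m−1}) = (9·4 − 20)4^{m−1} + (9·5 − 20)5^{m−1} = 16·4^{m−1} + 25·5^{m−1} = 4^{m+1} + 5^{m+1}.
By strong induction, u[n] = 4^n + 5^n for all n ≥ 0.

u[n] = 4^n + 5^n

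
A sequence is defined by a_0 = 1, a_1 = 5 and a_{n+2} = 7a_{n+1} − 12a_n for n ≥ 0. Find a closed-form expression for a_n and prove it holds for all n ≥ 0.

Claim: a_n = -3^n + 2·4^n.

Base cases: a_0 = 1 and -3^0 + 2·4^0 = 1; a_1 = 5 and -3^1 + 2·4^1 = 5.
Assume a_j = -3^j + 2·4^j for all 0 ≤ j ≤ k, where k ≥ 1.
Then a_{k+1} = 7a_k − 12a_{k−1} = 7·(-3^k + 2·4^k) − 12·(-3^{k−1} + 2·4^{k−1}) = -(7·3 − 12)3^{k−1} + 2·(7·4 − 12)4^{k−1} = -9·3^{k−1} + 32·4^{k−1} = -3^{k+1} + 2·4^{k+1}.
So the formula holds for k+1, and by strong induction a_n = -3^n + 2·4^n for all n ≥ 0.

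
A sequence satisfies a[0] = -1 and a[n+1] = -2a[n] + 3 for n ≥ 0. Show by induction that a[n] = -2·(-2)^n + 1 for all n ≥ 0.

Base case: a[0] = -1, and -2·(-2)^0 + 1 = -2 + 1 = -1.
Assume a[j] = -2·(-2)^j + 1 for some j ≥ 0.
Then a[j+1] = -2a[j] + 3 = -2·(-2·(-2)^j + 1) + 3 = 4·(-2)^j − 2 + 3 = -2·(-2)^{j+1} + 1.
Hence a[n] = -2·(-2)^n + 1 for every n ≥ 0, by induction.

a[n] = -2·(-2)^n + 1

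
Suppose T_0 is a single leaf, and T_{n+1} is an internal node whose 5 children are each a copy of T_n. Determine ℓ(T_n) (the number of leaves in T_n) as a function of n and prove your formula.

Claim: ℓ(T_n) = 5^n.

Base case: ℓ(T_0) = 1, and 5^0 = 1.
Assume ℓ(T_k) = 5^k.
Then ℓ(T_{k+1}) = 5·ℓ(T_k) = 5·5^k = 5^{k+1}.
This completes the inductive step, so ℓ(T_n) = 5^n for all n ≥ 0.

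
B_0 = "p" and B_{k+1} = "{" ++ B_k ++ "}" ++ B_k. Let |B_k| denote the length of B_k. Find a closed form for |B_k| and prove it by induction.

Claim: |B_k| = 3·2^k − 2.

Base case: |B_0| = 1, and 3·2^0 − 2 = 1.
Assume |B_r| = 3·2^r − 2.
Then |B_{r+1}| = 1 + |B_r| + 1 + |B_r| = 2|B_r| + 2 = 2(3·2^r − 2) + 2 = 3·2^{r+1} − 4 + 2 = 3·2^{r+1} − 2.
This completes the inductive step, so |B_k| = 3·2^k − 2 for all k ≥ 0.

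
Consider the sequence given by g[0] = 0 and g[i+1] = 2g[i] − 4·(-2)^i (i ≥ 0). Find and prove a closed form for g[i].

Claim: g[i] = -2^i + (-2)^i.

Base case: g[0] = 0, and -2^0 + (-2)^0 = -1 + 1 = 0.
Assume g[m] = -2^m + (-2)^m for some m ≥ 0.
Then g[m+1] = 2g[m] − 4·(-2)^m = 2·(-2^m + (-2)^m) − 4·(-2)^m = -2^{m+1} + 2·(-2)^m − 4·(-2)^m = -2^{m+1} − 2·(-2)^m = -2^{m+1} + (-2)^{m+1}.
So the formula holds for m+1, and by induction g[i] = -2^i + (-2)^i for all i ≥ 0.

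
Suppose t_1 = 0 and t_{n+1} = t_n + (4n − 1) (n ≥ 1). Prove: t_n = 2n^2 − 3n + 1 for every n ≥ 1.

Base case: t_1 = 0, and 2·1^2 − 3·1 + 1 = 0.
Assume t_r = 2r^2 − 3r + 1.
Then t_{r+1} = t_r + (4r − 1) = (2r^2 − 3r + 1) + (4r − 1) = 2r^2 + r,
and 2·(r+1)^2 − 3·(r+1) + 1 = 2r^2 + r.
By induction, t_n = 2n^2 − 3n + 1 for all n ≥ 1.

t_n = 2n^2 − 3n + 1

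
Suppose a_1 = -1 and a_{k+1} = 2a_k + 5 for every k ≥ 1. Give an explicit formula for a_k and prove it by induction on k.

Claim: a_k = 2^{k+1} − 5.

Base case: a_1 = -1, and 2^{1+1} − 5 = 4 − 5 = -1.
Assume a_m = 2^{m+1} − 5 for some m ≥ 1.
Then a_{m+1} = 2a_m + 5 = 2·(2^{m+1} − 5) + 5 = 2^{m+2} − 10 + 5 = 2^{m+2} − 5.
This completes the inductive step, so a_k = 2^{k+1} − 5 for all k ≥ 1.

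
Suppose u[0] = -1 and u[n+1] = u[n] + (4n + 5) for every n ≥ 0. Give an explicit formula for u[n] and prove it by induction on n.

Claim: u[n] = 2n^2 + 3n − 1.

Base case: u[0] = -1, and 2·0^2 + 3·0 − 1 = -1.
Assume u[j] = 2j^2 + 3j − 1.
Then u[j+1] = u[j] + (4j + 5) = (2j^2 + 3j − 1) + (4j + 5) = 2j^2 + 7j + 4,
and 2·(j+1)^2 + 3·(j+1) − 1 = 2j^2 + 7j + 4.
By induction, u[n] = 2n^2 + 3n − 1 for all n ≥ 0.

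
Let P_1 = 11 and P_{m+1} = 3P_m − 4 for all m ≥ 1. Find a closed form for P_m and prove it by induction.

Claim: P_m = 3^{m+1} + 2.

Base case: P_1 = 11, and 3^{1+1} + 2 = 9 + 2 = 11.
Assume P_j = 3^{j+1} + 2 for some j ≥ 1.
Then P_{j+1} = 3P_j − 4 = 3·(3^{j+1} + 2) − 4 = 3^{j+2} + 6 − 4 = 3^{j+2} + 2.
This completes the inductive step, so P_m = 3^{m+1} + 2 for all m ≥ 1.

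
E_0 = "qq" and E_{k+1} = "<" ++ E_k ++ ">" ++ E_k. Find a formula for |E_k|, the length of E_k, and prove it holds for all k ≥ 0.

Claim: |E_k| = 2^{k+2} − 2.

Base case: |E_0| = 2, and 2^{0+2} − 2 = 2.
Assume |E_j| = 2^{j+2} − 2.
Then |E_{j+1}| = 1 + |E_j| + 1 + |E_j| = 2|E_j| + 2 = 2(2^{j+2} − 2) + 2 = 2^{j+3} − 4 + 2 = 2^{j+3} − 2.
Hence |E_k| = 2^{k+2} − 2 for every k ≥ 0, by induction.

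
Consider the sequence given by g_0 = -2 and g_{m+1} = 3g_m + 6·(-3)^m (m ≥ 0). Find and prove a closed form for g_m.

Claim: g_m = -3^m − (-3)^m.

Base case: g_0 = -2, and -3^0 − (-3)^0 = -1 − 1 = -2.
Assume g_j = -3^j − (-3)^j for some j ≥ 0.
Then g_{j+1} = 3g_j + 6·(-3)^j = 3·(-3^j − (-3)^j) + 6·(-3)^j = -3^{j+1} − 3·(-3)^j + 6·(-3)^j = -3^{j+1} + 3·(-3)^j = -3^{j+1} − (-3)^{j+1}.
This completes the inductive step, so g_m = -3^m − (-3)^m for all m ≥ 0.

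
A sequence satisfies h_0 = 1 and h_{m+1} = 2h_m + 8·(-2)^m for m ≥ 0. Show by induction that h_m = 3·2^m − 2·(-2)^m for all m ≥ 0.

Base case: h_0 = 1, and 3·2^0 − 2·(-2)^0 = 3 − 2 = 1.
Assume h_k = 3·2^k − 2·(-2)^k for some k ≥ 0.
Then h_{k+1} = 2h_k + 8·(-2)^k = 2·(3·2^k − 2·(-2)^k) + 8·(-2)^k = 3·2^{k+1} − 4·(-2)^k + 8·(-2)^k = 3·2^{k+1} + 4·(-2)^k = 3·2^{k+1} − 2·(-2)^{k+1}.
By induction, h_m = 3·2^m − 2·(-2)^m for all m ≥ 0.

h_m = 3·2^m − 2·(-2)^m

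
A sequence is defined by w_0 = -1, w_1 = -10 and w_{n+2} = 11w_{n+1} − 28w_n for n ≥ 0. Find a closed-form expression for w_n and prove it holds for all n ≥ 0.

Claim: w_n = 4^n − 2·7^n.

Base cases: w_0 = -1 and 4^0 − 2·7^0 = -1; w_1 = -10 and 4^1 − 2·7^1 = -10.
Assume w_j = 4^j − 2·7^j for all 0 ≤ j ≤ r, where r ≥ 1.
Then w_{r+1} = 11w_r − 28w_{r−1} = 11·(4^r − 2·7^r) − 28·(4^{r−1} − 2·7^{r−1}) = (11·4 − 28)4^{r−1} − 2·(11·7 − 28)7^{r−1} = 16·4^{r−1} − 98·7^{r−1} = 4^{r+1} − 2·7^{r+1}.
This completes the inductive step, so w_n = 4^n − 2·7^n for all n ≥ 0.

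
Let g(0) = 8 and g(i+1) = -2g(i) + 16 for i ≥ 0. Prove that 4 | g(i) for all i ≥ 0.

Base case: g(0) = 8 = 4·2, so 4 | g(0).
Assume 4 | g(j), so g(j) = 4t for some integer t.
Then g(j+1) = -2g(j) + 16 = -2·(4t) + 16 = 4(-2t + 4), so 4 | g(j+1).
By induction, 4 | g(i) for all i ≥ 0.

4 | g(i)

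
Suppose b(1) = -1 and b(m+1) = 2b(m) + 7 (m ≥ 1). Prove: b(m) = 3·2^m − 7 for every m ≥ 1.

Base case: b(1) = -1, and 3·2^1 − 7 = 6 − 7 = -1.
Assume b(k) = 3·2^k − 7 for some k ≥ 1.
Then b(k+1) = 2b(k) + 7 = 2·(3·2^k − 7) + 7 = 6·2^k − 14 + 7 = 3·2^{k+1} − 7.
This completes the inductive step, so b(m) = 3·2^m − 7 for all m ≥ 1.

b(m) = 3·2^m − 7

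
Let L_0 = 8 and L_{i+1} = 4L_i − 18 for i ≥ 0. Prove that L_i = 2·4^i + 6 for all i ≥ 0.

Base case: L_0 = 8, and 2·4^0 + 6 = 2 + 6 = 8.
Assume L_r = 2·4^r + 6 for some r ≥ 0.
Then L_{r+1} = 4L_r − 18 = 4·(2·4^r + 6) − 18 = 8·4^r + 24 − 18 = 2·4^{r+1} + 6.
So the formula holds for r+1, and by induction L_i = 2·4^i + 6 for all i ≥ 0.

L_i = 2·4^i + 6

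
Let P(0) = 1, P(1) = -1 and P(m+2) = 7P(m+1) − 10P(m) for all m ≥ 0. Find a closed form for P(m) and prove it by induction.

Claim: P(m) = -5^m + 2·2^m.

Base cases: P(0) = 1 and -5^0 + 2·2^0 = 1; P(1) = -1 and -5^1 + 2·2^1 = -1.
Assume P(j) = -5^j + 2·2^j for all 0 ≤ j ≤ k, where k ≥ 1.
Then P(k+1) = 7P(k) − 10P(k−1) = 7·(-5^k + 2·2^k) − 10·(-5^{k−1} + 2·2^{k−1}) = -(7·5 − 10)5^{k−1} + 2·(7·2 − 10)2^{k−1} = -25·5^{k−1} + 8·2^{k−1} = -5^{k+1} + 2·2^{k+1}.
By strong induction, P(m) = -5^m + 2·2^m for all m ≥ 0.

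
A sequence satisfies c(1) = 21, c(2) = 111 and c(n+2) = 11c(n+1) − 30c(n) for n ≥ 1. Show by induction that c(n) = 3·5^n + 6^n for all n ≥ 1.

Base cases: c(1) = 21 and 3·5^1 + 6^1 = 21; c(2) = 111 and 3·5^2 + 6^2 = 111.
Assume c(j) = 3·5^j + 6^j for all 1 ≤ j ≤ r, where r ≥ 2.
Then c(r+1) = 11c(r) − 30c(r−1) = 11·(3·5^r + 6^r) − 30·(3·5^{r−1} + 6^{r−1}) = 3·(11·5 − 30)5^{r−1} + (11·6 − 30)6^{r−1} = 75·5^{r−1} + 36·6^{r−1} = 3·5^{r+1} + 6^{r+1}.
By strong induction, c(n) = 3·5^n + 6^n for all n ≥ 1.

c(n) = 3·5^n + 6^n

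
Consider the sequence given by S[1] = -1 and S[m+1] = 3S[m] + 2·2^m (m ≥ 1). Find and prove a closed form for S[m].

Claim: S[m] = 3^m − 2·2^m.

Base case: S[1] = -1, and 3^1 − 2·2^1 = 3 − 4 = -1.
Assume S[r] = 3^r − 2·2^r for some r ≥ 1.
Then S[r+1] = 3S[r] + 2·2^r = 3·(3^r − 2·2^r) + 2·2^r = 3^{r+1} − 6·2^r + 2·2^r = 3^{r+1} − 4·2^r = 3^{r+1} − 2·2^{r+1}.
So the formula holds for r+1, and by induction S[m] = 3^m − 2·2^m for all m ≥ 1.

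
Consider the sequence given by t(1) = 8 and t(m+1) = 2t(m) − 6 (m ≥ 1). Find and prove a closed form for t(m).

Claim: t(m) = 2^m + 6.

Base case: t(1) = 8, and 2^1 + 6 = 2 + 6 = 8.
Assume t(r) = 2^r + 6 for some r ≥ 1.
Then t(r+1) = 2t(r) − 6 = 2·(2^r + 6) − 6 = 2^{r+1} + 12 − 6 = 2^{r+1} + 6.
So the formula holds for r+1, and by induction t(m) = 2^m + 6 for all m ≥ 1.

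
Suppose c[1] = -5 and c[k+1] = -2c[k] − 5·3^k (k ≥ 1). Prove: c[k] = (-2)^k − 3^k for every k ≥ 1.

Base case: c[1] = -5, and (-2)^1 − 3^1 = -2 − 3 = -5.
Assume c[r] = (-2)^r − 3^r for some r ≥ 1.
Then c[r+1] = -2c[r] − 5·3^r = -2·((-2)^r − 3^r) − 5·3^r = (-2)^{r+1} + 2·3^r − 5·3^r = (-2)^{r+1} − 3·3^r = (-2)^{r+1} − 3^{r+1}.
Hence c[k] = (-2)^k − 3^k for every k ≥ 1, by induction.

c[k] = (-2)^k − 3^k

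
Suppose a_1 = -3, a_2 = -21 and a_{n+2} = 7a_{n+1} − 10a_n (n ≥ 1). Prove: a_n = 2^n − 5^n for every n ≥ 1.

Base cases: a_1 = -3 and 2^1 − 5^1 = -3; a_2 = -21 and 2^2 − 5^2 = -21.
Assume a_j = 2^j − 5^j for all 1 ≤ j ≤ m, where m ≥ 2.
Then a_{m+1} = 7a_m − 10a_{m−1} = 7·(2^m − 5^m) − 10·(2^{m−1} − 5^{m−1}) = (7·2 − 10)2^{m−1} − (7·5 − 10)5^{m−1} = 4·2^{m−1} − 25·5^{m−1} = 2^{m+1} − 5^{m+1}.
By strong induction, a_n = 2^n − 5^n for all n ≥ 1.

a_n = 2^n − 5^n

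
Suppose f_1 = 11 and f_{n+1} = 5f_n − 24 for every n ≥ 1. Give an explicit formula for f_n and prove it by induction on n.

Claim: f_n = 5^n + 6.

Base case: f_1 = 11, and 5^1 + 6 = 5 + 6 = 11.
Assume f_r = 5^r + 6 for some r ≥ 1.
Then f_{r+1} = 5f_r − 24 = 5·(5^r + 6) − 24 = 5^{r+1} + 30 − 24 = 5^{r+1} + 6.
So the formula holds for r+1, and by induction f_n = 5^n + 6 for all n ≥ 1.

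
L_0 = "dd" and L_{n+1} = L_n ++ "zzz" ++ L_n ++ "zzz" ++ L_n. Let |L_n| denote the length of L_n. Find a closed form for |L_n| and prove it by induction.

Claim: |L_n| = 5·3^n − 3.

Base case: |L_0| = 2, and 5·3^0 − 3 = 2.
Assume |L_k| = 5·3^k − 3.
Then |L_{k+1}| = 3|L_k| + 6 = 3(5·3^k − 3) + 6 = 5·3^{k+1} − 9 + 6 = 5·3^{k+1} − 3.
By induction, |L_n| = 5·3^n − 3 for all n ≥ 0.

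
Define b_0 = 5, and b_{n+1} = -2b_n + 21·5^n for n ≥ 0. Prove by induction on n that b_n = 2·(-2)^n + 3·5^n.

Base case: b_0 = 5, and 2·(-2)^0 + 3·5^0 = 2 + 3 = 5.
Assume b_j = 2·(-2)^j + 3·5^j for some j ≥ 0.
Then b_{j+1} = -2b_j + 21·5^j = -2·(2·(-2)^j + 3·5^j) + 21·5^j = 2·(-2)^{j+1} − 6·5^j + 21·5^j = 2·(-2)^{j+1} + 15·5^j = 2·(-2)^{j+1} + 3·5^{j+1}.
So the formula holds for j+1, and by induction b_n = 2·(-2)^n + 3·5^n for all n ≥ 0.

b_n = 2·(-2)^n + 3·5^n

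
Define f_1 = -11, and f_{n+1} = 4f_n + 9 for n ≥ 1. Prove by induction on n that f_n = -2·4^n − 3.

Base case: f_1 = -11, and -2·4^1 − 3 = -8 − 3 = -11.
Assume f_j = -2·4^j − 3 for some j ≥ 1.
Then f_{j+1} = 4f_j + 9 = 4·(-2·4^j − 3) + 9 = -8·4^j − 12 + 9 = -2·4^{j+1} − 3.
This completes the inductive step, so f_n = -2·4^n − 3 for all n ≥ 1.

f_n = -2·4^n − 3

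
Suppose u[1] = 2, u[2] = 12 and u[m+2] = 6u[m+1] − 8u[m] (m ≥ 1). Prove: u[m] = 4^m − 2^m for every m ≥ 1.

Base cases: u[1] = 2 and 4^1 − 2^1 = 2; u[2] = 12 and 4^2 − 2^2 = 12.
Assume u[i] = 4^i − 2^i for all 1 ≤ i ≤ j, where j ≥ 2.
Then u[j+1] = 6u[j] − 8u[j−1] = 6·(4^j − 2^j) − 8·(4^{j−1} − 2^{j−1}) = (6·4 − 8)4^{j−1} − (6·2 − 8)2^{j−1} = 16·4^{j−1} − 4·2^{j−1} = 4^{j+1} − 2^{j+1}.
By strong induction, u[m] = 4^m − 2^m for all m ≥ 1.

u[m] = 4^m − 2^m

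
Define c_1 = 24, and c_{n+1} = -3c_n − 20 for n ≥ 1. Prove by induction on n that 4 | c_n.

Base case: c_1 = 24 = 4·6, so 4 | c_1.
Assume 4 | c_m, so c_m = 4t for some integer t.
Then c_{m+1} = -3c_m − 20 = -3·(4t) − 20 = 4(-3t − 5), so 4 | c_{m+1}.
So the property holds for m+1, and by induction 4 | c_n for all n ≥ 1.

4 | c_n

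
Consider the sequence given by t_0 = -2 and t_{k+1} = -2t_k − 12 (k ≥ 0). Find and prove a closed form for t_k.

Claim: t_k = 2·(-2)^k − 4.

Base case: t_0 = -2, and 2·(-2)^0 − 4 = 2 − 4 = -2.
Assume t_r = 2·(-2)^r − 4 for some r ≥ 0.
Then t_{r+1} = -2t_r − 12 = -2·(2·(-2)^r − 4) − 12 = -4·(-2)^r + 8 − 12 = 2·(-2)^{r+1} − 4.
By induction, t_k = 2·(-2)^k − 4 for all k ≥ 0.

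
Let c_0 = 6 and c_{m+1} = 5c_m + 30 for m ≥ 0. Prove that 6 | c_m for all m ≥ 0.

Base case: c_0 = 6 = 6·1, so 6 | c_0.
Assume 6 | c_k, so c_k = 6t for some integer t.
Then c_{k+1} = 5c_k + 30 = 5·(6t) + 30 = 6(5t + 5), so 6 | c_{k+1}.
By induction, 6 | c_m for all m ≥ 0.

6 | c_m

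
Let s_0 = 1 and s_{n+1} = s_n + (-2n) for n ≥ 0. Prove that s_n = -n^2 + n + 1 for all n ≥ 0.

Base case: s_0 = 1, and -0^2 + 0 + 1 = 1.
Assume s_m = -m^2 + m + 1.
Then s_{m+1} = s_m + (-2m) = (-m^2 + m + 1) + (-2m) = -m^2 − m + 1,
and -(m+1)^2 + (m+1) + 1 = -m^2 − m + 1.
By induction, s_n = -n^2 + n + 1 for all n ≥ 0.

s_n = -n^2 + n + 1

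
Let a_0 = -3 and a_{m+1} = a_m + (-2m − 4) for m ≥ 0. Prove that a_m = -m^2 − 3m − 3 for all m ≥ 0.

Base case: a_0 = -3, and -0^2 − 3·0 − 3 = -3.
Assume a_r = -r^2 − 3r − 3.
Then a_{r+1} = a_r + (-2r − 4) = (-r^2 − 3r − 3) + (-2r − 4) = -r^2 − 5r − 7,
and -(r+1)^2 − 3·(r+1) − 3 = -r^2 − 5r − 7.
Hence a_m = -m^2 − 3m − 3 for every m ≥ 0, by induction.

a_m = -m^2 − 3m − 3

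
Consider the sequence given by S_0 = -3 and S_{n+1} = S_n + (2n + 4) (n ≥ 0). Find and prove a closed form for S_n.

Claim: S_n = n^2 + 3n − 3.

Base case: S_0 = -3, and 0^2 + 3·0 − 3 = -3.
Assume S_k = k^2 + 3k − 3.
Then S_{k+1} = S_k + (2k + 4) = (k^2 + 3k − 3) + (2k + 4) = k^2 + 5k + 1,
and (k+1)^2 + 3·(k+1) − 3 = k^2 + 5k + 1.
Hence S_n = n^2 + 3n − 3 for every n ≥ 0, by induction.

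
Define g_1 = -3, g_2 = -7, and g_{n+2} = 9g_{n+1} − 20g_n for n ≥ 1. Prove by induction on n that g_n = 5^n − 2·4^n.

Base cases: g_1 = -3 and 5^1 − 2·4^1 = -3; g_2 = -7 and 5^2 − 2·4^2 = -7.
Assume g_j = 5^j − 2·4^j for all 1 ≤ j ≤ m, where m ≥ 2.
Then g_{m+1} = 9g_m − 20g_{m−1} = 9·(5^m − 2·4^m) − 20·(5^{m−1} − 2·4^{m−1}) = (9·5 − 20)5^{m−1} − 2·(9·4 − 20)4^{m−1} = 25·5^{m−1} − 32·4^{m−1} = 5^{m+1} − 2·4^{m+1}.
By strong induction, g_n = 5^n − 2·4^n for all n ≥ 1.

g_n = 5^n − 2·4^n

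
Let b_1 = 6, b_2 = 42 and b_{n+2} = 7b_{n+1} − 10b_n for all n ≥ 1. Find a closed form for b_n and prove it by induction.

Claim: b_n = 2·5^n − 2·2^n.

Base cases: b_1 = 6 and 2·5^1 − 2·2^1 = 6; b_2 = 42 and 2·5^2 − 2·2^2 = 42.
Assume b_j = 2·5^j − 2·2^j for all 1 ≤ j ≤ r, where r ≥ 2.
Then b_{r+1} = 7b_r − 10b_{r−1} = 7·(2·5^r − 2·2^r) − 10·(2·5^{r−1} − 2·2^{r−1}) = 2·(7·5 − 10)5^{r−1} − 2·(7·2 − 10)2^{r−1} = 50·5^{r−1} − 8·2^{r−1} = 2·5^{r+1} − 2·2^{r+1}.
This completes the inductive step, so b_n = 2·5^n − 2·2^n for all n ≥ 1.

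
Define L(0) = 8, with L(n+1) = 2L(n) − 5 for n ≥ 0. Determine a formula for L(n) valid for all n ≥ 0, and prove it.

Claim: L(n) = 3·2^n + 5.

Base case: L(0) = 8, and 3·2^0 + 5 = 3 + 5 = 8.
Assume L(m) = 3·2^m + 5 for some m ≥ 0.
Then L(m+1) = 2L(m) − 5 = 2·(3·2^m + 5) − 5 = 6·2^m + 10 − 5 = 3·2^{m+1} + 5.
Hence L(n) = 3·2^n + 5 for every n ≥ 0, by induction.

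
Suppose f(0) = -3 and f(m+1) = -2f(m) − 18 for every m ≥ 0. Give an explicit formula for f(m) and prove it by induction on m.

Claim: f(m) = 3·(-2)^m − 6.

Base case: f(0) = -3, and 3·(-2)^0 − 6 = 3 − 6 = -3.
Assume f(k) = 3·(-2)^k − 6 for some k ≥ 0.
Then f(k+1) = -2f(k) − 18 = -2·(3·(-2)^k − 6) − 18 = -6·(-2)^k + 12 − 18 = 3·(-2)^{k+1} − 6.
This completes the inductive step, so f(m) = 3·(-2)^m − 6 for all m ≥ 0.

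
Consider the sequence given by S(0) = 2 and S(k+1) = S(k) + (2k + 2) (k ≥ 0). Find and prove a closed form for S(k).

Claim: S(k) = k^2 + k + 2.

Base case: S(0) = 2, and 0^2 + 0 + 2 = 2.
Assume S(j) = j^2 + j + 2.
Then S(j+1) = S(j) + (2j + 2) = (j^2 + j + 2) + (2j + 2) = j^2 + 3j + 4,
and (j+1)^2 + (j+1) + 2 = j^2 + 3j + 4.
By induction, S(k) = k^2 + k + 2 for all k ≥ 0.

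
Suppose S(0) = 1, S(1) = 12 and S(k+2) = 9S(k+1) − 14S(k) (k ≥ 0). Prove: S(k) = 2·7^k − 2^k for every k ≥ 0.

Base cases: S(0) = 1 and 2·7^0 − 2^0 = 1; S(1) = 12 and 2·7^1 − 2^1 = 12.
Assume S(j) = 2·7^j − 2^j for all 0 ≤ j ≤ r, where r ≥ 1.
Then S(r+1) = 9S(r) − 14S(r−1) = 9·(2·7^r − 2^r) − 14·(2·7^{r−1} − 2^{r−1}) = 2·(9·7 − 14)7^{r−1} − (9·2 − 14)2^{r−1} = 98·7^{r−1} − 4·2^{r−1} = 2·7^{r+1} − 2^{r+1}.
Hence S(k) = 2·7^k − 2^k for every k ≥ 0, by strong induction.

S(k) = 2·7^k − 2^k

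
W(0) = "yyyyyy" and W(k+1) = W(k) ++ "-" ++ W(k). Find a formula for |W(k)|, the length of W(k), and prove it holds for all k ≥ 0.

Claim: |W(k)| = 7·2^k − 1.

Base case: |W(0)| = 6, and 7·2^0 − 1 = 6.
Assume |W(r)| = 7·2^r − 1.
Then |W(r+1)| = |W(r)| + 1 + |W(r)| = 2|W(r)| + 1 = 2(7·2^r − 1) + 1 = 7·2^{r+1} − 2 + 1 = 7·2^{r+1} − 1.
So the formula holds for r+1, and by induction |W(k)| = 7·2^k − 1 for all k ≥ 0.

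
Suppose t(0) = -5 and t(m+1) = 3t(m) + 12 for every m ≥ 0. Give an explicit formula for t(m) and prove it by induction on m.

Claim: t(m) = 3^m − 6.

Base case: t(0) = -5, and 3^0 − 6 = 1 − 6 = -5.
Assume t(k) = 3^k − 6 for some k ≥ 0.
Then t(k+1) = 3t(k) + 12 = 3·(3^k − 6) + 12 = 3^{k+1} − 18 + 12 = 3^{k+1} − 6.
So the formula holds for k+1, and by induction t(m) = 3^m − 6 for all m ≥ 0.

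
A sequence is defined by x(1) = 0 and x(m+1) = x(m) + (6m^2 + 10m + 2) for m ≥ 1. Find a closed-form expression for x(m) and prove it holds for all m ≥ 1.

Claim: x(m) = 2m^3 + 2m^2 − 2m − 2.

Base case: x(1) = 0, and 2·1^3 + 2·1^2 − 2·1 − 2 = 0.
Assume x(k) = 2k^3 + 2k^2 − 2k − 2.
Then x(k+1) = x(k) + (6k^2 + 10k + 2) = (2k^3 + 2k^2 − 2k − 2) + (6k^2 + 10k + 2) = 2k^3 + 8k^2 + 8k,
and 2·(k+1)^3 + 2·(k+1)^2 − 2·(k+1) − 2 = 2k^3 + 8k^2 + 8k.
Hence x(m) = 2m^3 + 2m^2 − 2m − 2 for every m ≥ 1, by induction.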